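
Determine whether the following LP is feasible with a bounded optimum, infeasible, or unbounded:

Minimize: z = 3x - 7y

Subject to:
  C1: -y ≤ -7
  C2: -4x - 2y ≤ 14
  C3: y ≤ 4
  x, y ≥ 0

Infeasible (no feasible solution exists)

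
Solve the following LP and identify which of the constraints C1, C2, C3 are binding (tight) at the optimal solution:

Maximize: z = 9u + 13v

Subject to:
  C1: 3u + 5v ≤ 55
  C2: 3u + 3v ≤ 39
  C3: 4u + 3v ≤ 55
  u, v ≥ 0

At u = 5, v = 8, compute slack b - a·x for each constraint:
  C1: 55 − 55 = 0  (binding)
  C2: 39 − 39 = 0  (binding)
  C3: 55 − 44 = 11  (slack)

Optimal: u = 5, v = 8
Binding: C1, C2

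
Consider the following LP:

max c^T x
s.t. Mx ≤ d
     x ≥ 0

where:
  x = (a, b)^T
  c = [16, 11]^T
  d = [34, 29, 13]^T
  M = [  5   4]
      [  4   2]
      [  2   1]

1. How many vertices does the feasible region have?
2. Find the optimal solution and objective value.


1. 4
2. a = 6, b = 1, z = 107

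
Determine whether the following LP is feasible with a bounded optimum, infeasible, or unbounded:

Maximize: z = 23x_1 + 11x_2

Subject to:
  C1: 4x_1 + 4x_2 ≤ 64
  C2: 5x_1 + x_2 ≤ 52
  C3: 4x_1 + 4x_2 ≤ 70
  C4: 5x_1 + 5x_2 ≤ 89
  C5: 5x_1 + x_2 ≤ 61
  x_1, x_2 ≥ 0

Feasible with a bounded optimal solution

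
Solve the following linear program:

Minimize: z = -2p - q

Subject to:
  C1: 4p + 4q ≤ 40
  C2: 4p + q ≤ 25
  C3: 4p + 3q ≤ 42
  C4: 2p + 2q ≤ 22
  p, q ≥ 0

Evaluate the objective at each vertex of the feasible region:
  z(0, 0) = 0
  z(6.25, 0) = -12.5
  z(5, 5) = -15  ←
  z(0, 10) = -10
The minimum is at p = 5, q = 5.

p = 5, q = 5, z = -15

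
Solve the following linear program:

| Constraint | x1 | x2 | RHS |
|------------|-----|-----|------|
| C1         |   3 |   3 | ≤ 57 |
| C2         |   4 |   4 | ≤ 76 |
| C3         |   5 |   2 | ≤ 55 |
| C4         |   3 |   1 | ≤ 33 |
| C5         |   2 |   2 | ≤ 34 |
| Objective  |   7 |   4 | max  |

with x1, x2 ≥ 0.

Evaluate the objective at each vertex of the feasible region:
  z(0, 0) = 0
  z(11, 0) = 77
  z(7, 10) = 89  ←
  z(0, 17) = 68
The maximum is at x1 = 7, x2 = 10.

x1 = 7, x2 = 10, z = 89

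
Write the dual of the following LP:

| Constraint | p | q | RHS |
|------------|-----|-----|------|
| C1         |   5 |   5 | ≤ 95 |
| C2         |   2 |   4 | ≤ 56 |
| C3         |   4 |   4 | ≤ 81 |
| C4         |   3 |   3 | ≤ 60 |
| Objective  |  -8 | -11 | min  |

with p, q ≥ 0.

Primal min cᵀx s.t. Ax ≤ b, x ≥ 0  →  Dual max −bᵀy s.t. Aᵀy ≥ −c, y ≥ 0.

Maximize: z = -95y1 - 56y2 - 81y3 - 60y4

Subject to:
  5y1 + 2y2 + 4y3 + 3y4 ≥ 8
  5y1 + 4y2 + 4y3 + 3y4 ≥ 11
  y1, y2, y3, y4 ≥ 0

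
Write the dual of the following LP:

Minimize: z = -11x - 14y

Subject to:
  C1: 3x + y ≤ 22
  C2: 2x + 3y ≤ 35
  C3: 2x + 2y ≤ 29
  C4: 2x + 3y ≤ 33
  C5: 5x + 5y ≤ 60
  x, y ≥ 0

Primal min cᵀx s.t. Ax ≤ b, x ≥ 0  →  Dual max −bᵀy s.t. Aᵀy ≥ −c, y ≥ 0.

Maximize: z = -22y1 - 35y2 - 29y3 - 33y4 - 60y5

Subject to:
  3y1 + 2y2 + 2y3 + 2y4 + 5y5 ≥ 11
  y1 + 3y2 + 2y3 + 3y4 + 5y5 ≥ 14
  y1, y2, y3, y4, y5 ≥ 0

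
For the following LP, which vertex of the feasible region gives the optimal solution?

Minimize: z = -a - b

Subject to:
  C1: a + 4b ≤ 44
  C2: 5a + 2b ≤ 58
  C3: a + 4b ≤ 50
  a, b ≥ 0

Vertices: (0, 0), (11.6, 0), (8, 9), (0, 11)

Evaluate the objective at each vertex of the feasible region:
  z(0, 0) = 0
  z(11.6, 0) = -11.6
  z(8, 9) = -17  ←
  z(0, 11) = -11
The minimum is at a = 8, b = 9.

(8, 9)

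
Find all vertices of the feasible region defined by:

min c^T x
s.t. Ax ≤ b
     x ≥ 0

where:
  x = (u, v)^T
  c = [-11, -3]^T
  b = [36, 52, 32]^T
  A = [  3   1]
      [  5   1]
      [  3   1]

(0, 0), (10.4, 0), (10, 2), (0, 32)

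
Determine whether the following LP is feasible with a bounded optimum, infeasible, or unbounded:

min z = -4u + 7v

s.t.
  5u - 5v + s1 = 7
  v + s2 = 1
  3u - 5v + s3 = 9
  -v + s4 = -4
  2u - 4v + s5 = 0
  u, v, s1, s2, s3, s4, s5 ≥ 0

Infeasible (no feasible solution exists)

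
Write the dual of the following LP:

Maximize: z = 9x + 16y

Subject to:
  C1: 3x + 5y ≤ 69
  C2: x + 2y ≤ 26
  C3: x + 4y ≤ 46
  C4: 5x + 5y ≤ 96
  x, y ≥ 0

Primal max cᵀx s.t. Ax ≤ b, x ≥ 0  →  Dual min bᵀy s.t. Aᵀy ≥ c, y ≥ 0.

Minimize: z = 69y1 + 26y2 + 46y3 + 96y4

Subject to:
  3y1 + y2 + y3 + 5y4 ≥ 9
  5y1 + 2y2 + 4y3 + 5y4 ≥ 16
  y1, y2, y3, y4 ≥ 0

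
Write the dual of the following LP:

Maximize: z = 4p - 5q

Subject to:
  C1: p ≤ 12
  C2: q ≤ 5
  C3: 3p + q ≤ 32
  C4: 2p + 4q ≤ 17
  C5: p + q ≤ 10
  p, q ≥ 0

Primal max cᵀx s.t. Ax ≤ b, x ≥ 0  →  Dual min bᵀy s.t. Aᵀy ≥ c, y ≥ 0.

Minimize: z = 12y1 + 5y2 + 32y3 + 17y4 + 10y5

Subject to:
  y1 + 3y3 + 2y4 + y5 ≥ 4
  y2 + y3 + 4y4 + y5 ≥ -5
  y1, y2, y3, y4, y5 ≥ 0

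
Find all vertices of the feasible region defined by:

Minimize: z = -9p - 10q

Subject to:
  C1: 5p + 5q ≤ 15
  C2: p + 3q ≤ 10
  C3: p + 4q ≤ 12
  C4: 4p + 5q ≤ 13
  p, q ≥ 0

(0, 0), (3, 0), (2, 1), (0, 2.6)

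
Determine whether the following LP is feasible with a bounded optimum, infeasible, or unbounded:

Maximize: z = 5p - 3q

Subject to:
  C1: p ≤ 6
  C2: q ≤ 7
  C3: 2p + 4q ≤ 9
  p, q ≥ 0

Feasible with a bounded optimal solution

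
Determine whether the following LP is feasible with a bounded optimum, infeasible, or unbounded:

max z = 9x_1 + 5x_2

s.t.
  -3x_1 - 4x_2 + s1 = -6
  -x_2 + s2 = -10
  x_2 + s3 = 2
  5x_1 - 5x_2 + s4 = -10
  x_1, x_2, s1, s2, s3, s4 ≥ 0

Infeasible (no feasible solution exists)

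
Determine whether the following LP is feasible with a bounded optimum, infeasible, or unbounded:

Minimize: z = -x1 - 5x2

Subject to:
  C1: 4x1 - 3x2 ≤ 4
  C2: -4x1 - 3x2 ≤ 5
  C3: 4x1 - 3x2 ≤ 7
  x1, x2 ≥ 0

Unbounded (objective can decrease without bound)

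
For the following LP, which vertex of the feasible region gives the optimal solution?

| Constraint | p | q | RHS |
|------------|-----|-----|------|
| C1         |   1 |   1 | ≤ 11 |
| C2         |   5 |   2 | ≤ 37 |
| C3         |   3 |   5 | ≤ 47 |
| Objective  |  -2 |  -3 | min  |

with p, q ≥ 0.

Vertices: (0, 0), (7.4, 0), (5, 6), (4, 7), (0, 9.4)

Evaluate the objective at each vertex of the feasible region:
  z(0, 0) = 0
  z(7.4, 0) = -14.8
  z(5, 6) = -28
  z(4, 7) = -29  ←
  z(0, 9.4) = -28.2
The minimum is at p = 4, q = 7.

(4, 7)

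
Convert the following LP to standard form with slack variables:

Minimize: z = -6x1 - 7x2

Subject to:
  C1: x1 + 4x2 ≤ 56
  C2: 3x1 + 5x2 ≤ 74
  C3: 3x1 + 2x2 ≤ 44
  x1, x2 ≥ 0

min z = -6x1 - 7x2

s.t.
  x1 + 4x2 + s1 = 56
  3x1 + 5x2 + s2 = 74
  3x1 + 2x2 + s3 = 44
  x1, x2, s1, s2, s3 ≥ 0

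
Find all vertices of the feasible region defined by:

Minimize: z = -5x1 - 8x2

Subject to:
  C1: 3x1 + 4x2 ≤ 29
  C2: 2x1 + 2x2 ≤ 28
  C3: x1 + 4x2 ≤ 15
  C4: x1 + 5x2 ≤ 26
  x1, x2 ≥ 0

(0, 0), (9.667, 0), (7, 2), (0, 3.75)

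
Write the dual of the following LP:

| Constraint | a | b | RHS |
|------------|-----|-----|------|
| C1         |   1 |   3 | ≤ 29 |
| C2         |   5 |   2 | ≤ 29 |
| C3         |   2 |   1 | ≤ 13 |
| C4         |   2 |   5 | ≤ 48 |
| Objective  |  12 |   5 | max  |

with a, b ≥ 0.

Primal max cᵀx s.t. Ax ≤ b, x ≥ 0  →  Dual min bᵀy s.t. Aᵀy ≥ c, y ≥ 0.

Minimize: z = 29y1 + 29y2 + 13y3 + 48y4

Subject to:
  y1 + 5y2 + 2y3 + 2y4 ≥ 12
  3y1 + 2y2 + y3 + 5y4 ≥ 5
  y1, y2, y3, y4 ≥ 0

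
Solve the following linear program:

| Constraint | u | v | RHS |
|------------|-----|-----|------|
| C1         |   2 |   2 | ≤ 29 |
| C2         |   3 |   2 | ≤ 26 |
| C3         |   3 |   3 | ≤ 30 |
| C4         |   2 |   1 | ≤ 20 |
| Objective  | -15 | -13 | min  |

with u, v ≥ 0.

Evaluate the objective at each vertex of the feasible region:
  z(0, 0) = 0
  z(8.667, 0) = -130
  z(6, 4) = -142  ←
  z(0, 10) = -130
The minimum is at u = 6, v = 4.

u = 6, v = 4, z = -142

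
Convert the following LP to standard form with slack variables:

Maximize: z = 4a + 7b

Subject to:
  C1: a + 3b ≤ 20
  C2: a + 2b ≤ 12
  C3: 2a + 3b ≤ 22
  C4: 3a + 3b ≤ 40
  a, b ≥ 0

max z = 4a + 7b

s.t.
  a + 3b + s1 = 20
  a + 2b + s2 = 12
  2a + 3b + s3 = 22
  3a + 3b + s4 = 40
  a, b, s1, s2, s3, s4 ≥ 0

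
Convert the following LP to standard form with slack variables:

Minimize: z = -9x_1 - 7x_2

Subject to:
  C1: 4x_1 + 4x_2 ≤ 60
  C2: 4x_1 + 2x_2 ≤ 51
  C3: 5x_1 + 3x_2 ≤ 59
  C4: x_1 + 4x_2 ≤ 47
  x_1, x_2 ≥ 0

min z = -9x_1 - 7x_2

s.t.
  4x_1 + 4x_2 + s1 = 60
  4x_1 + 2x_2 + s2 = 51
  5x_1 + 3x_2 + s3 = 59
  x_1 + 4x_2 + s4 = 47
  x_1, x_2, s1, s2, s3, s4 ≥ 0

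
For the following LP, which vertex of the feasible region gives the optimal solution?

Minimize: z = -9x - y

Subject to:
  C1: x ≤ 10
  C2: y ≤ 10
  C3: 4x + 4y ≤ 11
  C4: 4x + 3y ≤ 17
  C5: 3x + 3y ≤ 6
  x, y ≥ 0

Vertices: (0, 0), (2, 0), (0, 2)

Evaluate the objective at each vertex of the feasible region:
  z(0, 0) = 0
  z(2, 0) = -18  ←
  z(0, 2) = -2
The minimum is at x = 2, y = 0.

(2, 0)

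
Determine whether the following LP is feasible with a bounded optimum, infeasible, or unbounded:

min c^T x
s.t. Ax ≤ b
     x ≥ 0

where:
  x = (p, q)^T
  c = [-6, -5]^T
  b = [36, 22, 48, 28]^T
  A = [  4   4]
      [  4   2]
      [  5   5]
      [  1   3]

Feasible with a bounded optimal solution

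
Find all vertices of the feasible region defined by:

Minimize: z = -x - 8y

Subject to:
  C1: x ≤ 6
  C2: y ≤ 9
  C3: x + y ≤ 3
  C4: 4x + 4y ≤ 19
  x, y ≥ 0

(0, 0), (3, 0), (0, 3)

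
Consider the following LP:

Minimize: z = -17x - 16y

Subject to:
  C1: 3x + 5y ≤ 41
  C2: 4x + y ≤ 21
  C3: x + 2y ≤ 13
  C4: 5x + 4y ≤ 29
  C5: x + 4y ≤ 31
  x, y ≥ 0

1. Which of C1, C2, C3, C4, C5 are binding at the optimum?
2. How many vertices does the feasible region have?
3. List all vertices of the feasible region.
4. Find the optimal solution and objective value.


1. C3, C4
2. 5
3. (0, 0), (5.25, 0), (5, 1), (1, 6), (0, 6.5)
4. x = 1, y = 6, z = -113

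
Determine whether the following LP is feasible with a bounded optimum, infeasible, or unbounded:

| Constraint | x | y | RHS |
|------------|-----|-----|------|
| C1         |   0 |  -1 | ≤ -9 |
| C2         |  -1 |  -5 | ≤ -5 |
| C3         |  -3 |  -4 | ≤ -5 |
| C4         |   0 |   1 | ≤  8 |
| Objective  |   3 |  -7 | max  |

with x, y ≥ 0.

Infeasible (no feasible solution exists)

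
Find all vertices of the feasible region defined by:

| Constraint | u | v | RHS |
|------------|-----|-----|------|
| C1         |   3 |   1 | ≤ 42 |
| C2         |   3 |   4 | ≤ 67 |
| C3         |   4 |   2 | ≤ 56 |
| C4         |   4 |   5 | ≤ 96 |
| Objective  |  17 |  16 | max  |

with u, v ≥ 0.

(0, 0), (14, 0), (9, 10), (0, 16.75)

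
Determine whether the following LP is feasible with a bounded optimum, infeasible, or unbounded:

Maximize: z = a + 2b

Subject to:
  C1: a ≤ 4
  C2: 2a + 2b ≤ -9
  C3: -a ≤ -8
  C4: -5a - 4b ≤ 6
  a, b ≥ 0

Infeasible (no feasible solution exists)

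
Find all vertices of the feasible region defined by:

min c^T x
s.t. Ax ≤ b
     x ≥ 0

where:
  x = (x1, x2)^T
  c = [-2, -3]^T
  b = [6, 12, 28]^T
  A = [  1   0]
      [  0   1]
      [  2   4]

(0, 0), (6, 0), (6, 4), (0, 7)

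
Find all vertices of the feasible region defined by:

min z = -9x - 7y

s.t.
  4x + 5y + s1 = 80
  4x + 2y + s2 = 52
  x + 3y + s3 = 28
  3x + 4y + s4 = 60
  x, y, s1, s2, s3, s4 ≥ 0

(0, 0), (13, 0), (10, 6), (0, 9.333)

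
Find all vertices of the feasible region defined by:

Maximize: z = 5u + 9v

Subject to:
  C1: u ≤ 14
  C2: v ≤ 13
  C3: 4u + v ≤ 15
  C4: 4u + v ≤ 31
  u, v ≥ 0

(0, 0), (3.75, 0), (0.5, 13), (0, 13)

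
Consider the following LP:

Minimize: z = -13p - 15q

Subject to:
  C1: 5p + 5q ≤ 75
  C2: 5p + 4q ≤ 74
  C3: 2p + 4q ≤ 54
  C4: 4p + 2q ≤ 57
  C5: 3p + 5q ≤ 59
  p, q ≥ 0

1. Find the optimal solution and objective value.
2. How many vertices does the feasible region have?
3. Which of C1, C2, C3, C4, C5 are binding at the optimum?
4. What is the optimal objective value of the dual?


1. p = 8, q = 7, z = -209
2. 5
3. C1, C5
4. -209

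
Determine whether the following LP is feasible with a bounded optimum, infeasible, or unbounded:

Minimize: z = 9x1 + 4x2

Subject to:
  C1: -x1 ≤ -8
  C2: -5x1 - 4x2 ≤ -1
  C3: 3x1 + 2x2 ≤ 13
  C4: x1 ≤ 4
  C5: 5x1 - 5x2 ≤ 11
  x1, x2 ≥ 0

Infeasible (no feasible solution exists)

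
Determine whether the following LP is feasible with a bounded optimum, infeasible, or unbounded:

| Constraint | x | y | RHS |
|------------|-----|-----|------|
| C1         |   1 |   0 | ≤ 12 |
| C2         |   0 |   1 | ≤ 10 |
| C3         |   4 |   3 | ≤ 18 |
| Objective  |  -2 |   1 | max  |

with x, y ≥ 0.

Feasible with a bounded optimal solution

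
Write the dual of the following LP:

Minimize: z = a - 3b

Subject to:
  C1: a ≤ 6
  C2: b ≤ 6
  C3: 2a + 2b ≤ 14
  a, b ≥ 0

Primal min cᵀx s.t. Ax ≤ b, x ≥ 0  →  Dual max −bᵀy s.t. Aᵀy ≥ −c, y ≥ 0.

Maximize: z = -6y1 - 6y2 - 14y3

Subject to:
  y1 + 2y3 ≥ -1
  y2 + 2y3 ≥ 3
  y1, y2, y3 ≥ 0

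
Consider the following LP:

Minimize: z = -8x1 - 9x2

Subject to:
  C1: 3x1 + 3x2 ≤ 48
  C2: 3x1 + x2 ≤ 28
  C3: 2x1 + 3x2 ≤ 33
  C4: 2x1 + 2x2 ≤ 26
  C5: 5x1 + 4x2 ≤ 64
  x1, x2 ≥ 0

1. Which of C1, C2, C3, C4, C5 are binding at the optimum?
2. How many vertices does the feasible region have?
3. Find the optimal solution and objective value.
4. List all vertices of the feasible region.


1. C3, C4
2. 5
3. x1 = 6, x2 = 7, z = -111
4. (0, 0), (9.333, 0), (7.5, 5.5), (6, 7), (0, 11)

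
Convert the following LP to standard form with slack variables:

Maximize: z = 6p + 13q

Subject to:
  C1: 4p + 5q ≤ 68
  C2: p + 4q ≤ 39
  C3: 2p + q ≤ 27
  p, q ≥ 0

max z = 6p + 13q

s.t.
  4p + 5q + s1 = 68
  p + 4q + s2 = 39
  2p + q + s3 = 27
  p, q, s1, s2, s3 ≥ 0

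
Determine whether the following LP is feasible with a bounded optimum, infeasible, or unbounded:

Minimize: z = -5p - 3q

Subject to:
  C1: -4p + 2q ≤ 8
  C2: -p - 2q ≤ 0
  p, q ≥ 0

Unbounded (objective can decrease without bound)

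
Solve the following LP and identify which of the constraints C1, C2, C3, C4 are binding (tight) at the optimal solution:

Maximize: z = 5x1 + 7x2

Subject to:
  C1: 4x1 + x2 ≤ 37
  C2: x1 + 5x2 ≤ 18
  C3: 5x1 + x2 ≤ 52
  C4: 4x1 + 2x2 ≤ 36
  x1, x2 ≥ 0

At x1 = 8, x2 = 2, compute slack b - a·x for each constraint:
  C1: 37 − 34 = 3  (slack)
  C2: 18 − 18 = 0  (binding)
  C3: 52 − 42 = 10  (slack)
  C4: 36 − 36 = 0  (binding)

Optimal: x1 = 8, x2 = 2
Binding: C2, C4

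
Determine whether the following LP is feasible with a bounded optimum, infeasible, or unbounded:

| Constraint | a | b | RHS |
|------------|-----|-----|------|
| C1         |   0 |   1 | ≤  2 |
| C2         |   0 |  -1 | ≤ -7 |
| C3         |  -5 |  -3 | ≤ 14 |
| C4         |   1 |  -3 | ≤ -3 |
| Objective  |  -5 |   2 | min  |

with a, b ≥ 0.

Infeasible (no feasible solution exists)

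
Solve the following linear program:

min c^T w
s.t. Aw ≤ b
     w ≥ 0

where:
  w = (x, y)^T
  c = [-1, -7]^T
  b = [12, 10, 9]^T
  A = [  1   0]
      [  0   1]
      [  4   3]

Evaluate the objective at each vertex of the feasible region:
  z(0, 0) = 0
  z(2.25, 0) = -2.25
  z(0, 3) = -21  ←
The minimum is at x = 0, y = 3.

x = 0, y = 3, z = -21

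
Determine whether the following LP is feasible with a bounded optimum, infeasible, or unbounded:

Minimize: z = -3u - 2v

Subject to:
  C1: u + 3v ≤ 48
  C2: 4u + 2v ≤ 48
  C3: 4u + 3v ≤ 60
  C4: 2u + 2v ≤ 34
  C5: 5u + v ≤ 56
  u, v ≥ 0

Feasible with a bounded optimal solution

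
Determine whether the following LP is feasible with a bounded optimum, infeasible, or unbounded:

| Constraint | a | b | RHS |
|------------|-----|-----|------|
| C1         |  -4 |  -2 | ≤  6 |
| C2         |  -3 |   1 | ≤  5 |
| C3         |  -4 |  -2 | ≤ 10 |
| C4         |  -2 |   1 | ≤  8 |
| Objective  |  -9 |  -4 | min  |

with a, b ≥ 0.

Unbounded (objective can decrease without bound)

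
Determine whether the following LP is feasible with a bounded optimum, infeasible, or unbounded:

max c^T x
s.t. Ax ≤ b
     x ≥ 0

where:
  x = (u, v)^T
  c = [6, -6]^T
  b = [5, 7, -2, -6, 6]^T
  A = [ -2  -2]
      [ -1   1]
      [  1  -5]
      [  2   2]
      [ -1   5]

Infeasible (no feasible solution exists)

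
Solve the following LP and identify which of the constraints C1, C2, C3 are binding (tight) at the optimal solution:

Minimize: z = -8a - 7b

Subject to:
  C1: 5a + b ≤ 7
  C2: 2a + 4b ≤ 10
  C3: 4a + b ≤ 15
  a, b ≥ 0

At a = 1, b = 2, compute slack b - a·x for each constraint:
  C1: 7 − 7 = 0  (binding)
  C2: 10 − 10 = 0  (binding)
  C3: 15 − 6 = 9  (slack)

Optimal: a = 1, b = 2
Binding: C1, C2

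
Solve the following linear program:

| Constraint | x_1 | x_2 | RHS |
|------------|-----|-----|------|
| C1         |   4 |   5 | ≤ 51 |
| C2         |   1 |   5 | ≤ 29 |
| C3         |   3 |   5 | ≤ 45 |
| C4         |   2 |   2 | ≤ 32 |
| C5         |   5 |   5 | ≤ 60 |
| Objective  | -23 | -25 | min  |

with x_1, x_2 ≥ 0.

Evaluate the objective at each vertex of the feasible region:
  z(0, 0) = 0
  z(12, 0) = -276
  z(9, 3) = -282  ←
  z(7.333, 4.333) = -277
  z(0, 5.8) = -145
The minimum is at x_1 = 9, x_2 = 3.

x_1 = 9, x_2 = 3, z = -282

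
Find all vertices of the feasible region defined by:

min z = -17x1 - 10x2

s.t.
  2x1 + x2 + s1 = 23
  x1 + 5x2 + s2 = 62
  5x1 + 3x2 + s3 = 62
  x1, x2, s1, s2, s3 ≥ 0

(0, 0), (11.5, 0), (7, 9), (5.636, 11.27), (0, 12.4)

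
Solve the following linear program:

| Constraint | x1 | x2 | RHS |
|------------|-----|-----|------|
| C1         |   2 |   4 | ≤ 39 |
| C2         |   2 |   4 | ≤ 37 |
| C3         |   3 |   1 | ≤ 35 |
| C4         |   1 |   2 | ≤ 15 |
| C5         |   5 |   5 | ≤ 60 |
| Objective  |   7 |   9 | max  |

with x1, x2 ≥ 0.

Evaluate the objective at each vertex of the feasible region:
  z(0, 0) = 0
  z(11.67, 0) = 81.67
  z(11.5, 0.5) = 85
  z(9, 3) = 90  ←
  z(0, 7.5) = 67.5
The maximum is at x1 = 9, x2 = 3.

x1 = 9, x2 = 3, z = 90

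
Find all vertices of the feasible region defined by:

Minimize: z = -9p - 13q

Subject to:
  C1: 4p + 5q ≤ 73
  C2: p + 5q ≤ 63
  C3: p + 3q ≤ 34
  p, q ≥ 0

(0, 0), (18.25, 0), (7, 9), (0, 11.33)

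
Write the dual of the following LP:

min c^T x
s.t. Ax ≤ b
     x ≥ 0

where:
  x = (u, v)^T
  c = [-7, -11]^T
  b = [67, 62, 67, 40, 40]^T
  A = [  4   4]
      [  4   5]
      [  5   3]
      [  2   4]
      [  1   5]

Primal min cᵀx s.t. Ax ≤ b, x ≥ 0  →  Dual max −bᵀy s.t. Aᵀy ≥ −c, y ≥ 0.

Maximize: z = -67y1 - 62y2 - 67y3 - 40y4 - 40y5

Subject to:
  4y1 + 4y2 + 5y3 + 2y4 + y5 ≥ 7
  4y1 + 5y2 + 3y3 + 4y4 + 5y5 ≥ 11
  y1, y2, y3, y4, y5 ≥ 0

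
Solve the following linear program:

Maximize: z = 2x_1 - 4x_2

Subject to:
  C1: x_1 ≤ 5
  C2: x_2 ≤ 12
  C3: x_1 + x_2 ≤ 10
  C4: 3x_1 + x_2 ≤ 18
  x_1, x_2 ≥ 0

Evaluate the objective at each vertex of the feasible region:
  z(0, 0) = 0
  z(5, 0) = 10  ←
  z(5, 3) = -2
  z(4, 6) = -16
  z(0, 10) = -40
The maximum is at x_1 = 5, x_2 = 0.

x_1 = 5, x_2 = 0, z = 10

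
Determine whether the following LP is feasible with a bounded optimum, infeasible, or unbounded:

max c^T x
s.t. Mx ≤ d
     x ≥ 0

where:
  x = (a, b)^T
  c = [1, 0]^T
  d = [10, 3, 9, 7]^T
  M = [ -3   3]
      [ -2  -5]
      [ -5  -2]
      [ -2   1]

Unbounded (objective can increase without bound)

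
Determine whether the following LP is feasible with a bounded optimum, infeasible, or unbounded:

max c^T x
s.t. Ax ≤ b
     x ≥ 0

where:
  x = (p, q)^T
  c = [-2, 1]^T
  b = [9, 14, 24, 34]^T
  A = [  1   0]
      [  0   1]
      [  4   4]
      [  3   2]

Feasible with a bounded optimal solution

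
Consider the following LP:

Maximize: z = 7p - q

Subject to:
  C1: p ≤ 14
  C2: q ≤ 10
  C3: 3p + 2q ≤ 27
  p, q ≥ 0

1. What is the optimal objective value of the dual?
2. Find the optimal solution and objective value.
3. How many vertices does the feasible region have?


1. 63
2. p = 9, q = 0, z = 63
3. 4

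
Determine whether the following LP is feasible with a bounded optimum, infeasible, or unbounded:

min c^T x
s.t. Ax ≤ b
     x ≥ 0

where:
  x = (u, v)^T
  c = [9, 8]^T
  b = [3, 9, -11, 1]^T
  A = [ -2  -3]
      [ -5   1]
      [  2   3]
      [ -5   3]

Infeasible (no feasible solution exists)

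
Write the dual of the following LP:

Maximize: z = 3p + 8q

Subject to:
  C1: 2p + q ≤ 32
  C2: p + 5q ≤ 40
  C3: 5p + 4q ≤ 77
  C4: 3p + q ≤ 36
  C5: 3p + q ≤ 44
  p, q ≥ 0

Primal max cᵀx s.t. Ax ≤ b, x ≥ 0  →  Dual min bᵀy s.t. Aᵀy ≥ c, y ≥ 0.

Minimize: z = 32y1 + 40y2 + 77y3 + 36y4 + 44y5

Subject to:
  2y1 + y2 + 5y3 + 3y4 + 3y5 ≥ 3
  y1 + 5y2 + 4y3 + y4 + y5 ≥ 8
  y1, y2, y3, y4, y5 ≥ 0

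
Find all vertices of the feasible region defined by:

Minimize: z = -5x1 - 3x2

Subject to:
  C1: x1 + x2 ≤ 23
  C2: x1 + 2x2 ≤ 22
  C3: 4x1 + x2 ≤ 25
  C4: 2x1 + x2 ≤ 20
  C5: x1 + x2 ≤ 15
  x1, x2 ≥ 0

(0, 0), (6.25, 0), (4, 9), (0, 11)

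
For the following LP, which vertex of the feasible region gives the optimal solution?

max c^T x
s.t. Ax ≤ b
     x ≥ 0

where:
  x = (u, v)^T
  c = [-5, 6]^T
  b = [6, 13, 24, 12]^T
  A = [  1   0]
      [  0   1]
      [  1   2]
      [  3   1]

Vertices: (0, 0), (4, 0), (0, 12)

Evaluate the objective at each vertex of the feasible region:
  z(0, 0) = 0
  z(4, 0) = -20
  z(0, 12) = 72  ←
The maximum is at u = 0, v = 12.

(0, 12)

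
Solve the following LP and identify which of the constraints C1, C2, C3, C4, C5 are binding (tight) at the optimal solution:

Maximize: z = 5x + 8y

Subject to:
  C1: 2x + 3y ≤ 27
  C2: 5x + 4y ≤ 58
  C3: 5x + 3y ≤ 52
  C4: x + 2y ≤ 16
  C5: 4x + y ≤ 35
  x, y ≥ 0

At x = 6, y = 5, compute slack b - a·x for each constraint:
  C1: 27 − 27 = 0  (binding)
  C2: 58 − 50 = 8  (slack)
  C3: 52 − 45 = 7  (slack)
  C4: 16 − 16 = 0  (binding)
  C5: 35 − 29 = 6  (slack)

Optimal: x = 6, y = 5
Binding: C1, C4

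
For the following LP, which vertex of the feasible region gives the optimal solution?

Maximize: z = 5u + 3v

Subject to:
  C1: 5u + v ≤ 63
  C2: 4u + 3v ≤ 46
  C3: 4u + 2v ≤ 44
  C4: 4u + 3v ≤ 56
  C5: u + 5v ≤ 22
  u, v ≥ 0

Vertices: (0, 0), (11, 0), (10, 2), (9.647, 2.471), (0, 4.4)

Evaluate the objective at each vertex of the feasible region:
  z(0, 0) = 0
  z(11, 0) = 55
  z(10, 2) = 56  ←
  z(9.647, 2.471) = 55.65
  z(0, 4.4) = 13.2
The maximum is at u = 10, v = 2.

(10, 2)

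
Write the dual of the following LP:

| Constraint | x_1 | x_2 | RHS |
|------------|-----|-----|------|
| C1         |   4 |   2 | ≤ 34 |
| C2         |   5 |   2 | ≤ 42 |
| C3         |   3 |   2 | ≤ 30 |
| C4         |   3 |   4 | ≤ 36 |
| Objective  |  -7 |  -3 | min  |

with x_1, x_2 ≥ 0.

Primal min cᵀx s.t. Ax ≤ b, x ≥ 0  →  Dual max −bᵀy s.t. Aᵀy ≥ −c, y ≥ 0.

Maximize: z = -34y1 - 42y2 - 30y3 - 36y4

Subject to:
  4y1 + 5y2 + 3y3 + 3y4 ≥ 7
  2y1 + 2y2 + 2y3 + 4y4 ≥ 3
  y1, y2, y3, y4 ≥ 0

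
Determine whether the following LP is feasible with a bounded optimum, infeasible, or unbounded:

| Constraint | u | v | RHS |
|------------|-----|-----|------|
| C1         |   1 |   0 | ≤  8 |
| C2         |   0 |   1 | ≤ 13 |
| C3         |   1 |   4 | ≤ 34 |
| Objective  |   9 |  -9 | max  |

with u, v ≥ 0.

Feasible with a bounded optimal solution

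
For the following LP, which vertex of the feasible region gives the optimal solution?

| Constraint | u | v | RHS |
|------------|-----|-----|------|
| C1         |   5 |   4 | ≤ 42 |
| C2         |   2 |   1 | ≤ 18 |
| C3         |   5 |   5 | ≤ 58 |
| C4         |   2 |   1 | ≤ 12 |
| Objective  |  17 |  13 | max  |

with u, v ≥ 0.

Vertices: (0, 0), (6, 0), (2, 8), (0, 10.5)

Evaluate the objective at each vertex of the feasible region:
  z(0, 0) = 0
  z(6, 0) = 102
  z(2, 8) = 138  ←
  z(0, 10.5) = 136.5
The maximum is at u = 2, v = 8.

(2, 8)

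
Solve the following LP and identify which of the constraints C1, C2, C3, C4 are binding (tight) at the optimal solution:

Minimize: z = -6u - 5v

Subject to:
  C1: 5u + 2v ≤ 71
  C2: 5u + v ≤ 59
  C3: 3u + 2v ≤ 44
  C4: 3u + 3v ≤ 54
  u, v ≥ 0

At u = 8, v = 10, compute slack b - a·x for each constraint:
  C1: 71 − 60 = 11  (slack)
  C2: 59 − 50 = 9  (slack)
  C3: 44 − 44 = 0  (binding)
  C4: 54 − 54 = 0  (binding)

Optimal: u = 8, v = 10
Binding: C3, C4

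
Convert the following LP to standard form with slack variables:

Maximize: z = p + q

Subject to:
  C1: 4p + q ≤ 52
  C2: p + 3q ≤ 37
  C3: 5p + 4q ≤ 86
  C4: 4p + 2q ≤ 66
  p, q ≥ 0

max z = p + q

s.t.
  4p + q + s1 = 52
  p + 3q + s2 = 37
  5p + 4q + s3 = 86
  4p + 2q + s4 = 66
  p, q, s1, s2, s3, s4 ≥ 0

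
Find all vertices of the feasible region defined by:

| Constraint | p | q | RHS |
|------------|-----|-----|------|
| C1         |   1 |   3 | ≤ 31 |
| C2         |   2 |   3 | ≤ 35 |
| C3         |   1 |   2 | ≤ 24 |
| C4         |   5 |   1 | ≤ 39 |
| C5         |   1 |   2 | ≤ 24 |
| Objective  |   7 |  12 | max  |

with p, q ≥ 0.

(0, 0), (7.8, 0), (6.308, 7.462), (4, 9), (0, 10.33)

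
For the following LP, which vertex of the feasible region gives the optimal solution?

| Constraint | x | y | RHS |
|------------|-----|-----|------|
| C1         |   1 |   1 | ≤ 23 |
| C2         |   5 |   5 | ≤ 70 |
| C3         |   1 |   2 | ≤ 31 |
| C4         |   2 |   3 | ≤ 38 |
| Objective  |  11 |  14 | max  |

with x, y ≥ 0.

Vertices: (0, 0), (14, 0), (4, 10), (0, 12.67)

Evaluate the objective at each vertex of the feasible region:
  z(0, 0) = 0
  z(14, 0) = 154
  z(4, 10) = 184  ←
  z(0, 12.67) = 177.3
The maximum is at x = 4, y = 10.

(4, 10)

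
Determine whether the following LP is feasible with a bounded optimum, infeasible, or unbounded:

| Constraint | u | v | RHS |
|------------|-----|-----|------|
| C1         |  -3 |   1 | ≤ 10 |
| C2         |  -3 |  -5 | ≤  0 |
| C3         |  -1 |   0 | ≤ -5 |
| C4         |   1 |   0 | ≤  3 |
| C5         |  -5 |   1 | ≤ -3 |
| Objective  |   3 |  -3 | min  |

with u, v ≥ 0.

Infeasible (no feasible solution exists)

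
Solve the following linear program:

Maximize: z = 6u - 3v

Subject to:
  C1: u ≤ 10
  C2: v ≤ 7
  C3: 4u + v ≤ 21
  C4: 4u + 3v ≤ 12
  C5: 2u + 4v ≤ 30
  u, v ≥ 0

Evaluate the objective at each vertex of the feasible region:
  z(0, 0) = 0
  z(3, 0) = 18  ←
  z(0, 4) = -12
The maximum is at u = 3, v = 0.

u = 3, v = 0, z = 18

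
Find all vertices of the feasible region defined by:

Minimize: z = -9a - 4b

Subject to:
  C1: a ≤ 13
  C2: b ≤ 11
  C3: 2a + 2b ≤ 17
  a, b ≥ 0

(0, 0), (8.5, 0), (0, 8.5)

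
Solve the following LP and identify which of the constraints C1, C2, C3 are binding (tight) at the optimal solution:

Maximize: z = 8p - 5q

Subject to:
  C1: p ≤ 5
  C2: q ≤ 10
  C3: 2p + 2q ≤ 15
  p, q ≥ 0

At p = 5, q = 0, compute slack b - a·x for each constraint:
  C1: 5 − 5 = 0  (binding)
  C2: 10 − 0 = 10  (slack)
  C3: 15 − 10 = 5  (slack)

Optimal: p = 5, q = 0
Binding: C1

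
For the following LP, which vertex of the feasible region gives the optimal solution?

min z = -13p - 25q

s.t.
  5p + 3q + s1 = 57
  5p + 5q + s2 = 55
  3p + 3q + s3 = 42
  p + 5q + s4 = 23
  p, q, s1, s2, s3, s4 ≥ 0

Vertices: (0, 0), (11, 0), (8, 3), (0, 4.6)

Evaluate the objective at each vertex of the feasible region:
  z(0, 0) = 0
  z(11, 0) = -143
  z(8, 3) = -179  ←
  z(0, 4.6) = -115
The minimum is at p = 8, q = 3.

(8, 3)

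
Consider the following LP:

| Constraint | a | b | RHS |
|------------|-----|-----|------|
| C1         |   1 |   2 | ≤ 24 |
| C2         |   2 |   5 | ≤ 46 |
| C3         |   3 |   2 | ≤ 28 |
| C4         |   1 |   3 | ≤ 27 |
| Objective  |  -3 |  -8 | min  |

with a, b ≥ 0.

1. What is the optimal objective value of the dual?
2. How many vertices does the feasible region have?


1. -73
2. 5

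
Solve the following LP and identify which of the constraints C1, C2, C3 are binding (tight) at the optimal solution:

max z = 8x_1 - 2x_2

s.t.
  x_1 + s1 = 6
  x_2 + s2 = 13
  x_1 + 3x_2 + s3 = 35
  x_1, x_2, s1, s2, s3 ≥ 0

At x_1 = 6, x_2 = 0, compute slack b - a·x for each constraint:
  C1: 6 − 6 = 0  (binding)
  C2: 13 − 0 = 13  (slack)
  C3: 35 − 6 = 29  (slack)

Optimal: x_1 = 6, x_2 = 0
Binding: C1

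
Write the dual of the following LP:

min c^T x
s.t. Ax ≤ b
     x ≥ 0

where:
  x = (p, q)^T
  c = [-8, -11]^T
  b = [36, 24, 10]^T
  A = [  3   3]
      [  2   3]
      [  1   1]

Primal min cᵀx s.t. Ax ≤ b, x ≥ 0  →  Dual max −bᵀy s.t. Aᵀy ≥ −c, y ≥ 0.

Maximize: z = -36y1 - 24y2 - 10y3

Subject to:
  3y1 + 2y2 + y3 ≥ 8
  3y1 + 3y2 + y3 ≥ 11
  y1, y2, y3 ≥ 0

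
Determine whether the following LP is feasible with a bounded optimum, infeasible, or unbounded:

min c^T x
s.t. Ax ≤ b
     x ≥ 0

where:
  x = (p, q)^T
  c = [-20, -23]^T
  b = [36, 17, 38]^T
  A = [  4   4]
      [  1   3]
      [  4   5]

Feasible with a bounded optimal solution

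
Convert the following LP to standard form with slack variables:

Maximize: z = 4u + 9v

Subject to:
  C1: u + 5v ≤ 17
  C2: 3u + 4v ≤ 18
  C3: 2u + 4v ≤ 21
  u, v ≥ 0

max z = 4u + 9v

s.t.
  u + 5v + s1 = 17
  3u + 4v + s2 = 18
  2u + 4v + s3 = 21
  u, v, s1, s2, s3 ≥ 0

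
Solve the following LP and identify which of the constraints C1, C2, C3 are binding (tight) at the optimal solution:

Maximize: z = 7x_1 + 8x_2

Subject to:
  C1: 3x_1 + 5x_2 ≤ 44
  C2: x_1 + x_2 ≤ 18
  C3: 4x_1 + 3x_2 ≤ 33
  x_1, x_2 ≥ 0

At x_1 = 3, x_2 = 7, compute slack b - a·x for each constraint:
  C1: 44 − 44 = 0  (binding)
  C2: 18 − 10 = 8  (slack)
  C3: 33 − 33 = 0  (binding)

Optimal: x_1 = 3, x_2 = 7
Binding: C1, C3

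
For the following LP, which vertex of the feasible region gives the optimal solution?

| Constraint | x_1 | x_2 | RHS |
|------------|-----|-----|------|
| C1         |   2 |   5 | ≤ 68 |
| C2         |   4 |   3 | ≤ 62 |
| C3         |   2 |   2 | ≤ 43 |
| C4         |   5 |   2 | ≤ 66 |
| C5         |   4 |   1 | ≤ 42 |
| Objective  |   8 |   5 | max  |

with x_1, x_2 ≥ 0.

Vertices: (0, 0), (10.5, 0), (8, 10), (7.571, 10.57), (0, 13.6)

Evaluate the objective at each vertex of the feasible region:
  z(0, 0) = 0
  z(10.5, 0) = 84
  z(8, 10) = 114  ←
  z(7.571, 10.57) = 113.4
  z(0, 13.6) = 68
The maximum is at x_1 = 8, x_2 = 10.

(8, 10)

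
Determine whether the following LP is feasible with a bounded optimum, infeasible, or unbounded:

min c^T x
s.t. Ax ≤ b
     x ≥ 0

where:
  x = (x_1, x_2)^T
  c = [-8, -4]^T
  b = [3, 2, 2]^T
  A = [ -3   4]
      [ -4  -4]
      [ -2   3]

Unbounded (objective can decrease without bound)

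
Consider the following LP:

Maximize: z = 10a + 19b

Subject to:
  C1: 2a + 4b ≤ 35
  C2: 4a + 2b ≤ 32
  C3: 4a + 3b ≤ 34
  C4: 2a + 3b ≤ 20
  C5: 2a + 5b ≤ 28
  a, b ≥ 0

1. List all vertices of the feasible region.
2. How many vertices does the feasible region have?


1. (0, 0), (8, 0), (7, 2), (4, 4), (0, 5.6)
2. 5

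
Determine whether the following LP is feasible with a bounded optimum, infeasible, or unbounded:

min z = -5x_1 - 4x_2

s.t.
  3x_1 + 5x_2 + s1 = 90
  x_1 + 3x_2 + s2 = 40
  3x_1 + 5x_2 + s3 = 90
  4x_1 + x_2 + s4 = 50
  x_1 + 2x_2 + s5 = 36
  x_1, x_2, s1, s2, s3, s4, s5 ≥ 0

Feasible with a bounded optimal solution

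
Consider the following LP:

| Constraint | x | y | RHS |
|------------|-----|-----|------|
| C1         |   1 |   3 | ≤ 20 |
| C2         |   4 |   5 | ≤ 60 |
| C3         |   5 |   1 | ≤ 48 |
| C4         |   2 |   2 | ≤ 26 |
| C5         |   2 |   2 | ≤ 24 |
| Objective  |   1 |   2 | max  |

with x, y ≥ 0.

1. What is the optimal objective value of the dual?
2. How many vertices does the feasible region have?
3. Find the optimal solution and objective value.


1. 16
2. 5
3. x = 8, y = 4, z = 16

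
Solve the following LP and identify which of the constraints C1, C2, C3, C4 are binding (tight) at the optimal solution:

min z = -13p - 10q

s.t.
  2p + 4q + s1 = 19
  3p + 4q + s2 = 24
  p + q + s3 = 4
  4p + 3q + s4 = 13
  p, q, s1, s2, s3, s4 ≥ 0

At p = 1, q = 3, compute slack b - a·x for each constraint:
  C1: 19 − 14 = 5  (slack)
  C2: 24 − 15 = 9  (slack)
  C3: 4 − 4 = 0  (binding)
  C4: 13 − 13 = 0  (binding)

Optimal: p = 1, q = 3
Binding: C3, C4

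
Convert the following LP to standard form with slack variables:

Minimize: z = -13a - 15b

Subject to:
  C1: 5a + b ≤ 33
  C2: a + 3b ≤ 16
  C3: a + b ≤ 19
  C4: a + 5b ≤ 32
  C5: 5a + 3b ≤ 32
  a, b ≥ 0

min z = -13a - 15b

s.t.
  5a + b + s1 = 33
  a + 3b + s2 = 16
  a + b + s3 = 19
  a + 5b + s4 = 32
  5a + 3b + s5 = 32
  a, b, s1, s2, s3, s4, s5 ≥ 0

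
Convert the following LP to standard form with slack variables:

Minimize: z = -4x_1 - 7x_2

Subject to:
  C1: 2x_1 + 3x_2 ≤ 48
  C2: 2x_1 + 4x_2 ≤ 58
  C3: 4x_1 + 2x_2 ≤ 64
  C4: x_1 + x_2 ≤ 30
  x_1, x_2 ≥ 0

min z = -4x_1 - 7x_2

s.t.
  2x_1 + 3x_2 + s1 = 48
  2x_1 + 4x_2 + s2 = 58
  4x_1 + 2x_2 + s3 = 64
  x_1 + x_2 + s4 = 30
  x_1, x_2, s1, s2, s3, s4 ≥ 0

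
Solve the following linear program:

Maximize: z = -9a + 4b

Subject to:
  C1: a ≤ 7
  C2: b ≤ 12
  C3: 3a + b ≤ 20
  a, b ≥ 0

Evaluate the objective at each vertex of the feasible region:
  z(0, 0) = 0
  z(6.667, 0) = -60
  z(2.667, 12) = 24
  z(0, 12) = 48  ←
The maximum is at a = 0, b = 12.

a = 0, b = 12, z = 48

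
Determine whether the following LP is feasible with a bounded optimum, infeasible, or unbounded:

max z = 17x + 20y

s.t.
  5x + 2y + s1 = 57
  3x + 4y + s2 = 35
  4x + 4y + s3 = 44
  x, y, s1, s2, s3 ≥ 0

Feasible with a bounded optimal solution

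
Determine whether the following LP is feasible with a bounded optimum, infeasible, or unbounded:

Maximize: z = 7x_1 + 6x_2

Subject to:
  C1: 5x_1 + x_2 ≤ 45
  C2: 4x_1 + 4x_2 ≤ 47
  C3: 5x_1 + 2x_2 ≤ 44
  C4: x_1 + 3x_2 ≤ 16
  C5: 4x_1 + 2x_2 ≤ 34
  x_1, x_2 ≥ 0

Feasible with a bounded optimal solution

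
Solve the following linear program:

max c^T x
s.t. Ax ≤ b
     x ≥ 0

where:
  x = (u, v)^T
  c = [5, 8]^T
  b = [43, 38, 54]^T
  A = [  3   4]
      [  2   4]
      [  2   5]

Evaluate the objective at each vertex of the feasible region:
  z(0, 0) = 0
  z(14.33, 0) = 71.67
  z(5, 7) = 81  ←
  z(0, 9.5) = 76
The maximum is at u = 5, v = 7.

u = 5, v = 7, z = 81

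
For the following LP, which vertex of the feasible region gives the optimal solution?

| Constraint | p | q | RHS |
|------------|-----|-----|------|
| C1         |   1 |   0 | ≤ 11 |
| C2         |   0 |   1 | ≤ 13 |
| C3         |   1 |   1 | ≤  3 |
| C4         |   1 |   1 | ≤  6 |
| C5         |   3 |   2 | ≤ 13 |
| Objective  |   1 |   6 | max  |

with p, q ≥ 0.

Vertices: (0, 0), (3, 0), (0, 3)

Evaluate the objective at each vertex of the feasible region:
  z(0, 0) = 0
  z(3, 0) = 3
  z(0, 3) = 18  ←
The maximum is at p = 0, q = 3.

(0, 3)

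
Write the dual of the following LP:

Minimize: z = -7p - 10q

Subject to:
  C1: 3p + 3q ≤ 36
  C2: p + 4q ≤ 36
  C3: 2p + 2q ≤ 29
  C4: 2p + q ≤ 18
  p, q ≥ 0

Primal min cᵀx s.t. Ax ≤ b, x ≥ 0  →  Dual max −bᵀy s.t. Aᵀy ≥ −c, y ≥ 0.

Maximize: z = -36y1 - 36y2 - 29y3 - 18y4

Subject to:
  3y1 + y2 + 2y3 + 2y4 ≥ 7
  3y1 + 4y2 + 2y3 + y4 ≥ 10
  y1, y2, y3, y4 ≥ 0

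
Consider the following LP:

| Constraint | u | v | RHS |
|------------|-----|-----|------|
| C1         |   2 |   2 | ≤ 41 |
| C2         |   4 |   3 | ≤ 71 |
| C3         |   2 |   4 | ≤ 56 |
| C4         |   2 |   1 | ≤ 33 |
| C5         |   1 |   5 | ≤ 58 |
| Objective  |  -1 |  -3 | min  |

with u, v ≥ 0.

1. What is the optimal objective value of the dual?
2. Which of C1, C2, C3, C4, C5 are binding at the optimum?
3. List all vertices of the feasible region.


1. -38
2. C3, C5
3. (0, 0), (16.5, 0), (14, 5), (11.6, 8.2), (8, 10), (0, 11.6)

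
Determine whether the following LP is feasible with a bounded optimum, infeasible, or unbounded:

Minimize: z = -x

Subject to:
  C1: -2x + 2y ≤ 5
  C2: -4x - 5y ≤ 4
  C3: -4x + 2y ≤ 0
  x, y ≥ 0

Unbounded (objective can decrease without bound)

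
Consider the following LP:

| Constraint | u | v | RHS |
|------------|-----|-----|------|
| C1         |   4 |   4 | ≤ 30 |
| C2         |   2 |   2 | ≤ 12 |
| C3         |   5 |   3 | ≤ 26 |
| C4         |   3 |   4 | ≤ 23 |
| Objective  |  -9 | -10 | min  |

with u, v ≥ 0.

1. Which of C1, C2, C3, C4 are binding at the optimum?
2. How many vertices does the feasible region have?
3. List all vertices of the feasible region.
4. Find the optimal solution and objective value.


1. C2, C4
2. 5
3. (0, 0), (5.2, 0), (4, 2), (1, 5), (0, 5.75)
4. u = 1, v = 5, z = -59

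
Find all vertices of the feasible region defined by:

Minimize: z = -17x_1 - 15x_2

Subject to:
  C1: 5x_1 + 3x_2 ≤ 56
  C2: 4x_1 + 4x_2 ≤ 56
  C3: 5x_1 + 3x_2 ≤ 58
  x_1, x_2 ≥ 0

(0, 0), (11.2, 0), (7, 7), (0, 14)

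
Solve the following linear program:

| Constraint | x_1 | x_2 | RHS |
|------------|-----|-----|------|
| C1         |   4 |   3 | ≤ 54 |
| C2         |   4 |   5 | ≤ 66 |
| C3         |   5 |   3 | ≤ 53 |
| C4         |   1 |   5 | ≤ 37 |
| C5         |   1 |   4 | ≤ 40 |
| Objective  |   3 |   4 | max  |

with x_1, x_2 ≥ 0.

Evaluate the objective at each vertex of the feasible region:
  z(0, 0) = 0
  z(10.6, 0) = 31.8
  z(7, 6) = 45  ←
  z(0, 7.4) = 29.6
The maximum is at x_1 = 7, x_2 = 6.

x_1 = 7, x_2 = 6, z = 45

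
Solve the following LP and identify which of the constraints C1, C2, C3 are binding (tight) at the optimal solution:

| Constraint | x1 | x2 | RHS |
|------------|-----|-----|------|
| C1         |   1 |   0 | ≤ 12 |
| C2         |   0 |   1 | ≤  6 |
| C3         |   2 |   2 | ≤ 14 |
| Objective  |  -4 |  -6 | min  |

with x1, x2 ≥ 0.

At x1 = 1, x2 = 6, compute slack b - a·x for each constraint:
  C1: 12 − 1 = 11  (slack)
  C2: 6 − 6 = 0  (binding)
  C3: 14 − 14 = 0  (binding)

Optimal: x1 = 1, x2 = 6
Binding: C2, C3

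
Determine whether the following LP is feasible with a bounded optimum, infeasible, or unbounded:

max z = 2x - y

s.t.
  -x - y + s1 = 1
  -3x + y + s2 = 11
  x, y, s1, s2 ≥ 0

Unbounded (objective can increase without bound)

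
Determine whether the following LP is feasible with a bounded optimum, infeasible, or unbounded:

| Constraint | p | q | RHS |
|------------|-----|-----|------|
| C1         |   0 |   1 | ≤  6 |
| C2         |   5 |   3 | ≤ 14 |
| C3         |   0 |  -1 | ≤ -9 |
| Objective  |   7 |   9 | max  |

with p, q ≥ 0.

Infeasible (no feasible solution exists)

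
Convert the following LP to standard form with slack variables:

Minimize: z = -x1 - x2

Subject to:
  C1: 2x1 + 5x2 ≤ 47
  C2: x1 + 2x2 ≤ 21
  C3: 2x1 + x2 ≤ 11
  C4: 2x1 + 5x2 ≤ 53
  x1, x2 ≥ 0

min z = -x1 - x2

s.t.
  2x1 + 5x2 + s1 = 47
  x1 + 2x2 + s2 = 21
  2x1 + x2 + s3 = 11
  2x1 + 5x2 + s4 = 53
  x1, x2, s1, s2, s3, s4 ≥ 0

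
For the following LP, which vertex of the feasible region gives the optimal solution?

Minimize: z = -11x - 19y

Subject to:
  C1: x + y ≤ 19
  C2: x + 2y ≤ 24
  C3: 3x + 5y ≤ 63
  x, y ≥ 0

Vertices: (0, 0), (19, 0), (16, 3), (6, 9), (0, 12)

Evaluate the objective at each vertex of the feasible region:
  z(0, 0) = 0
  z(19, 0) = -209
  z(16, 3) = -233
  z(6, 9) = -237  ←
  z(0, 12) = -228
The minimum is at x = 6, y = 9.

(6, 9)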